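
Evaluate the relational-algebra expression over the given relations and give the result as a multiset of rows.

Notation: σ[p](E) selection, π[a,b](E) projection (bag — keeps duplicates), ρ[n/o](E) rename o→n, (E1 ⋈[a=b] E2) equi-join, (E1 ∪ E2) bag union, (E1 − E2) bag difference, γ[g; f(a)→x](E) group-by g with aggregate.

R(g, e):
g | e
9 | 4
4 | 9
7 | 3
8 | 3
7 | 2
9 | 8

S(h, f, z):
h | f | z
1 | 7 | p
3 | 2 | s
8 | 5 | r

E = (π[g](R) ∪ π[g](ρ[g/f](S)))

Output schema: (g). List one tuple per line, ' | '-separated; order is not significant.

Subexpression sizes:
  R → 6
  π[g](R) → 6
  S → 3
  ρ[g/f](S) → 3
  π[g](ρ[g/f](S)) → 3
  (π[g](R) ∪ π[g](ρ[g/f](S))) → 9

== RESULT ==
g
2
4
5
7
7
7
8
9
9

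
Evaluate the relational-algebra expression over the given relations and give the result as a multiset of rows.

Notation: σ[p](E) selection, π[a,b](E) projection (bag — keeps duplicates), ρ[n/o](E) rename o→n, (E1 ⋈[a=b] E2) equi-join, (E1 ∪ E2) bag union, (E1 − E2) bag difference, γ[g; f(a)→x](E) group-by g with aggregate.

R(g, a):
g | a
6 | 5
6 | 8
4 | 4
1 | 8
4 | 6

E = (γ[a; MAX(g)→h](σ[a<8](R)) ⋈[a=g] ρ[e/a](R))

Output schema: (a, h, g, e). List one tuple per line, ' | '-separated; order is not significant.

Per-node cardinality:
  R → 5
  σ[a<8](R) → 3
  γ[a; MAX(g)→h](σ[a<8](R)) → 3
  R → 5
  ρ[e/a](R) → 5
  (γ[a; MAX(g)→h](σ[a<8](R)) ⋈[a=g] ρ[e/a](R)) → 4

== RESULT ==
a | h | g | e
4 | 4 | 4 | 4
4 | 4 | 4 | 6
6 | 4 | 6 | 5
6 | 4 | 6 | 8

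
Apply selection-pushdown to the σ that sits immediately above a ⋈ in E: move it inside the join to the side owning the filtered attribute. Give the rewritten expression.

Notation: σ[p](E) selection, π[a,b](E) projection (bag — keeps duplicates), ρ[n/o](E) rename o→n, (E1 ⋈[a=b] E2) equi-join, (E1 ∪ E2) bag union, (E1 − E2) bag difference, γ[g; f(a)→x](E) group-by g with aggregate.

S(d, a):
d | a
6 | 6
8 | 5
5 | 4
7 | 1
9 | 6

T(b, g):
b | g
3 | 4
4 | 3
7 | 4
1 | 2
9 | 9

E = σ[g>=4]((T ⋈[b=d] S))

σ filters on g, owned by the left side.
E' = (σ[g>=4](T) ⋈[b=d] S)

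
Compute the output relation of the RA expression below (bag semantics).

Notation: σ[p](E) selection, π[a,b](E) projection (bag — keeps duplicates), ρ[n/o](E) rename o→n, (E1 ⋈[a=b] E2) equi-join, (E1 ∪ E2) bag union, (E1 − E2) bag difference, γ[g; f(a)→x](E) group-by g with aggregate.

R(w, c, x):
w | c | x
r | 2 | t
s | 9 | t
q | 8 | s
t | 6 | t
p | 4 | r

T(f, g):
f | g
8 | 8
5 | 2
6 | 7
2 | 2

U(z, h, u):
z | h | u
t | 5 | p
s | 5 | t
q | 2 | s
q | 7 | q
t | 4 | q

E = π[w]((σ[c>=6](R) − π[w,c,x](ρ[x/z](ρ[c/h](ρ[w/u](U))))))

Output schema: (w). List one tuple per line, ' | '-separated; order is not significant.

Per-node cardinality:
  R → 5
  σ[c>=6](R) → 3
  U → 5
  ρ[w/u](U) → 5
  ρ[c/h](ρ[w/u](U)) → 5
  ρ[x/z](ρ[c/h](ρ[w/u](U))) → 5
  π[w,c,x](ρ[x/z](ρ[c/h](ρ[w/u](U)))) → 5
  (σ[c>=6](R) − π[w,c,x](ρ[x/z](ρ[c/h](ρ[w/u](U))))) → 3
  π[w]((σ[c>=6](R) − π[w,c,x](ρ[x/z](ρ[c/h](ρ[w/u](U)))))) → 3

== RESULT ==
w
q
s
t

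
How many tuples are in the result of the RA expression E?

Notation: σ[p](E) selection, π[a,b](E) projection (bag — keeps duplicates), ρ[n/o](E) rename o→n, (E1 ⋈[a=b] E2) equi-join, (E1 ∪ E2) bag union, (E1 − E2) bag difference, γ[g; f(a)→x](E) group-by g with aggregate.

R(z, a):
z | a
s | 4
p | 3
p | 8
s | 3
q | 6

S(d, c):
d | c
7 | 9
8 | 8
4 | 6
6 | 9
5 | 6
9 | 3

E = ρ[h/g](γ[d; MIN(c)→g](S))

Stepwise |·|:
  S → 6
  γ[d; MIN(c)→g](S) → 6
  ρ[h/g](γ[d; MIN(c)→g](S)) → 6

|E| = 6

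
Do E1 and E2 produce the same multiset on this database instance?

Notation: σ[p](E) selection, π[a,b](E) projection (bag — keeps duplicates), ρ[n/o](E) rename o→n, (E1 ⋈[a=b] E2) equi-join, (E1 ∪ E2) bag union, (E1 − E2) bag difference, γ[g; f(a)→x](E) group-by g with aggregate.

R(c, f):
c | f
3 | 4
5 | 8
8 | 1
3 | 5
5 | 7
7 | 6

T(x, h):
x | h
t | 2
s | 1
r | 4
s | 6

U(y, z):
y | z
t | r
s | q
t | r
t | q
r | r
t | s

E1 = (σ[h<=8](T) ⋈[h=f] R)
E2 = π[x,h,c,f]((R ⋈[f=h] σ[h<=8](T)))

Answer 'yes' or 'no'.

E1 stepwise |·|:
  T → 4
  σ[h<=8](T) → 4
  R → 6
  (σ[h<=8](T) ⋈[h=f] R) → 3
E2 stepwise |·|:
  R → 6
  T → 4
  σ[h<=8](T) → 4
  (R ⋈[f=h] σ[h<=8](T)) → 3
  π[x,h,c,f]((R ⋈[f=h] σ[h<=8](T))) → 3

E1 and E2 produce the same multiset:
x | h | c | f
r | 4 | 3 | 4
s | 1 | 8 | 1
s | 6 | 7 | 6

yes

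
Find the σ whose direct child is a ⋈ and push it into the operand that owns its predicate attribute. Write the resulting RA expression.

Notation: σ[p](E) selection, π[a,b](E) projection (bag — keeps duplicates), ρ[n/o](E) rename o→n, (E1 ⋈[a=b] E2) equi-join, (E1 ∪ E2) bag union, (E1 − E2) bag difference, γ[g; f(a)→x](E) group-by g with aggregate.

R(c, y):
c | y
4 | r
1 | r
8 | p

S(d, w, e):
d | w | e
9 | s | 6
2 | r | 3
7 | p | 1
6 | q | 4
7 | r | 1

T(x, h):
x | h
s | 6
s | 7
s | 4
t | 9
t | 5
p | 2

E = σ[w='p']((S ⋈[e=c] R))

σ filters on w, owned by the left side.
E' = (σ[w='p'](S) ⋈[e=c] R)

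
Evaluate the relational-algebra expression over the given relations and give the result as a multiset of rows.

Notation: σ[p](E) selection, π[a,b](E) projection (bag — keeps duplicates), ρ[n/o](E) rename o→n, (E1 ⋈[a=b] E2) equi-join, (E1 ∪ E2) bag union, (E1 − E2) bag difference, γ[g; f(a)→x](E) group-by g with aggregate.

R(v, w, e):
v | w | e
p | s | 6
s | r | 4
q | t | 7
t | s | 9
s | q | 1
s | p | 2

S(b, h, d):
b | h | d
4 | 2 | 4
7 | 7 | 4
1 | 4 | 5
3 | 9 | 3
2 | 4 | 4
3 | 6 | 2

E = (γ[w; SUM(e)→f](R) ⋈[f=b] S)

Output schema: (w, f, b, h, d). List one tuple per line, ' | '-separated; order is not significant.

Subexpression sizes:
  R → 6
  γ[w; SUM(e)→f](R) → 5
  S → 6
  (γ[w; SUM(e)→f](R) ⋈[f=b] S) → 4

== RESULT ==
w | f | b | h | d
p | 2 | 2 | 4 | 4
q | 1 | 1 | 4 | 5
r | 4 | 4 | 2 | 4
t | 7 | 7 | 7 | 4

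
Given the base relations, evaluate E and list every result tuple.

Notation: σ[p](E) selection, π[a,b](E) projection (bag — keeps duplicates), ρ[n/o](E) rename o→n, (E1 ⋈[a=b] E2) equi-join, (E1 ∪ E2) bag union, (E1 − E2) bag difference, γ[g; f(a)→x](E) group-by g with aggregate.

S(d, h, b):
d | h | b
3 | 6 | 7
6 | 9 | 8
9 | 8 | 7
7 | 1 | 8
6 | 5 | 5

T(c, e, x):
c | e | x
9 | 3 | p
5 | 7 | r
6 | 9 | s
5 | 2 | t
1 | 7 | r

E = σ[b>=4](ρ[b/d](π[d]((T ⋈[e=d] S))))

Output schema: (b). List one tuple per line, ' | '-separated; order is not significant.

Stepwise |·|:
  T → 5
  S → 5
  (T ⋈[e=d] S) → 4
  π[d]((T ⋈[e=d] S)) → 4
  ρ[b/d](π[d]((T ⋈[e=d] S))) → 4
  σ[b>=4](ρ[b/d](π[d]((T ⋈[e=d] S)))) → 3

== RESULT ==
b
7
7
9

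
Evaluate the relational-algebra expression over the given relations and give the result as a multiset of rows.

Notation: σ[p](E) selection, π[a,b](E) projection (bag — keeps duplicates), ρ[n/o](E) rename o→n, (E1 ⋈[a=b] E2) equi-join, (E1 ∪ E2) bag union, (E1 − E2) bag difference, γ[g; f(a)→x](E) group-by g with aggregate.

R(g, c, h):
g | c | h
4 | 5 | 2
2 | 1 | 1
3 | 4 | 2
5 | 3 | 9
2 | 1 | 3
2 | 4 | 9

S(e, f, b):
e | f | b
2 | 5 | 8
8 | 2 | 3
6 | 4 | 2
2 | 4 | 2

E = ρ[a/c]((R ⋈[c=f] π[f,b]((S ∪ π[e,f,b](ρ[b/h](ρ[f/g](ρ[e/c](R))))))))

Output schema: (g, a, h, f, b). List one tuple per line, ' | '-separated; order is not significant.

Per-node cardinality:
  R → 6
  S → 4
  R → 6
  ρ[e/c](R) → 6
  ρ[f/g](ρ[e/c](R)) → 6
  ρ[b/h](ρ[f/g](ρ[e/c](R))) → 6
  π[e,f,b](ρ[b/h](ρ[f/g](ρ[e/c](R)))) → 6
  (S ∪ π[e,f,b](ρ[b/h](ρ[f/g](ρ[e/c](R))))) → 10
  π[f,b]((S ∪ π[e,f,b](ρ[b/h](ρ[f/g](ρ[e/c](R)))))) → 10
  (R ⋈[c=f] π[f,b]((S ∪ π[e,f,b](ρ[b/h](ρ[f/g](ρ[e/c](R))))))) → 9
  ρ[a/c]((R ⋈[c=f] π[f,b]((S ∪ π[e,f,b](ρ[b/h](ρ[f/g](ρ[e/c](R)))))))) → 9

== RESULT ==
g | a | h | f | b
2 | 4 | 9 | 4 | 2
2 | 4 | 9 | 4 | 2
2 | 4 | 9 | 4 | 2
3 | 4 | 2 | 4 | 2
3 | 4 | 2 | 4 | 2
3 | 4 | 2 | 4 | 2
4 | 5 | 2 | 5 | 8
4 | 5 | 2 | 5 | 9
5 | 3 | 9 | 3 | 2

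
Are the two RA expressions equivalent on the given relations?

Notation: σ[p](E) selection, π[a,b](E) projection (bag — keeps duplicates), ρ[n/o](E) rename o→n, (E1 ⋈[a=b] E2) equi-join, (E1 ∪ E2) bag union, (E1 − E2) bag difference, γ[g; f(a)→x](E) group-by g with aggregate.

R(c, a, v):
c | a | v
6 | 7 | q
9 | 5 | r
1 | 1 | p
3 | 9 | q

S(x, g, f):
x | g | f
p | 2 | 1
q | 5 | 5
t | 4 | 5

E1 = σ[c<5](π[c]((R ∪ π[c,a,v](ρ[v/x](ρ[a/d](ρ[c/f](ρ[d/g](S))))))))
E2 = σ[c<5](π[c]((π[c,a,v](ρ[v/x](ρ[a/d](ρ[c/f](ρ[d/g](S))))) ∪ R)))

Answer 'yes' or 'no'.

E1 stepwise |·|:
  R → 4
  S → 3
  ρ[d/g](S) → 3
  ρ[c/f](ρ[d/g](S)) → 3
  ρ[a/d](ρ[c/f](ρ[d/g](S))) → 3
  ρ[v/x](ρ[a/d](ρ[c/f](ρ[d/g](S)))) → 3
  π[c,a,v](ρ[v/x](ρ[a/d](ρ[c/f](ρ[d/g](S))))) → 3
  (R ∪ π[c,a,v](ρ[v/x](ρ[a/d](ρ[c/f](ρ[d/g](S)))))) → 7
  π[c]((R ∪ π[c,a,v](ρ[v/x](ρ[a/d](ρ[c/f](ρ[d/g](S))))))) → 7
  σ[c<5](π[c]((R ∪ π[c,a,v](ρ[v/x](ρ[a/d](ρ[c/f](ρ[d/g](S)))))))) → 3
E2 stepwise |·|:
  S → 3
  ρ[d/g](S) → 3
  ρ[c/f](ρ[d/g](S)) → 3
  ρ[a/d](ρ[c/f](ρ[d/g](S))) → 3
  ρ[v/x](ρ[a/d](ρ[c/f](ρ[d/g](S)))) → 3
  π[c,a,v](ρ[v/x](ρ[a/d](ρ[c/f](ρ[d/g](S))))) → 3
  R → 4
  (π[c,a,v](ρ[v/x](ρ[a/d](ρ[c/f](ρ[d/g](S))))) ∪ R) → 7
  π[c]((π[c,a,v](ρ[v/x](ρ[a/d](ρ[c/f](ρ[d/g](S))))) ∪ R)) → 7
  σ[c<5](π[c]((π[c,a,v](ρ[v/x](ρ[a/d](ρ[c/f](ρ[d/g](S))))) ∪ R))) → 3

E1 and E2 produce the same multiset:
c
1
1
3

yes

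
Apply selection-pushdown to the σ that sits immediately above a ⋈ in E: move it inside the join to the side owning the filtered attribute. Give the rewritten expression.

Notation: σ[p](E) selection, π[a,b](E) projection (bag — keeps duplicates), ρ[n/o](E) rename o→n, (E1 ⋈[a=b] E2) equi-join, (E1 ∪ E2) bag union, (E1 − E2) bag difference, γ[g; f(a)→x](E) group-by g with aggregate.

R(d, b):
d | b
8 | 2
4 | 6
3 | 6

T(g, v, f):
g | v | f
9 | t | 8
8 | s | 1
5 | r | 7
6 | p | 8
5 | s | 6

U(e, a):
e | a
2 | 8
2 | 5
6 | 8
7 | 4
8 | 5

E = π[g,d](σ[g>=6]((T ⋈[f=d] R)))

σ filters on g, owned by the left side.
E' = π[g,d]((σ[g>=6](T) ⋈[f=d] R))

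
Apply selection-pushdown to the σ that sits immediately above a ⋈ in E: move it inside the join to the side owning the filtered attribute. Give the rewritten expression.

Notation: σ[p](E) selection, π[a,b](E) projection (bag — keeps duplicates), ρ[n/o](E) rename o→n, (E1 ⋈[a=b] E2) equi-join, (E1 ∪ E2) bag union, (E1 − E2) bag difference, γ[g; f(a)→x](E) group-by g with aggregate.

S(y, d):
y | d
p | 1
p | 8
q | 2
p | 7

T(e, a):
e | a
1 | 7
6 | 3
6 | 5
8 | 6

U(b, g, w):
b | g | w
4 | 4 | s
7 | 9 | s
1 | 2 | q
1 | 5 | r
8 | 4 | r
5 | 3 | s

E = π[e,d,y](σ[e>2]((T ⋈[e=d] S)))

σ filters on e, owned by the left side.
E' = π[e,d,y]((σ[e>2](T) ⋈[e=d] S))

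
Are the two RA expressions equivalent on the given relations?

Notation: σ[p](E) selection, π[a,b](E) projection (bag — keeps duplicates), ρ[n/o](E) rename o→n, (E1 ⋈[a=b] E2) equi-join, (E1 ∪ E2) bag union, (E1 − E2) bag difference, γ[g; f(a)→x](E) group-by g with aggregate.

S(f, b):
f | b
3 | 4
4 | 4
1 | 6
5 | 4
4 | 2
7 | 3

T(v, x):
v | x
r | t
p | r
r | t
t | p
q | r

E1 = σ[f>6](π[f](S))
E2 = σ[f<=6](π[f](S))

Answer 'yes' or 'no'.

E1 stepwise |·|:
  S → 6
  π[f](S) → 6
  σ[f>6](π[f](S)) → 1
E2 stepwise |·|:
  S → 6
  π[f](S) → 6
  σ[f<=6](π[f](S)) → 5

E1 result:
f
7
E2 result:
f
1
3
4
4
5
Witness: (1,) appears 0× in E1 but 1× in E2.

no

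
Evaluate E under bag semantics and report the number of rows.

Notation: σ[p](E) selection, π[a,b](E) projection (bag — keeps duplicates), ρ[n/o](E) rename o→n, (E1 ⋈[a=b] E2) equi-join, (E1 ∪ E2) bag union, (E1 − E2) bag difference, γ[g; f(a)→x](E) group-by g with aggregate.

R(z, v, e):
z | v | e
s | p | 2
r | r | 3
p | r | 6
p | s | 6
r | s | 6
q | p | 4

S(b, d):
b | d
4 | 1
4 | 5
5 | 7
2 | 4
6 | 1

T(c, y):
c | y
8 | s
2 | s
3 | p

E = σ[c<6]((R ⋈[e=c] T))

Subexpression sizes:
  R → 6
  T → 3
  (R ⋈[e=c] T) → 2
  σ[c<6]((R ⋈[e=c] T)) → 2

|E| = 2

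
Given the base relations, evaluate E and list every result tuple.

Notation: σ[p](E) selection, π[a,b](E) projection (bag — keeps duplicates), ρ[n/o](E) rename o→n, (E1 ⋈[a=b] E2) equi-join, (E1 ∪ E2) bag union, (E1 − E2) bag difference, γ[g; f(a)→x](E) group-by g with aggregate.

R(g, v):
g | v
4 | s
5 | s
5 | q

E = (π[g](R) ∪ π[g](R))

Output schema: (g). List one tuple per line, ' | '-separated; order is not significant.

Per-node cardinality:
  R → 3
  π[g](R) → 3
  R → 3
  π[g](R) → 3
  (π[g](R) ∪ π[g](R)) → 6

== RESULT ==
g
4
4
5
5
5
5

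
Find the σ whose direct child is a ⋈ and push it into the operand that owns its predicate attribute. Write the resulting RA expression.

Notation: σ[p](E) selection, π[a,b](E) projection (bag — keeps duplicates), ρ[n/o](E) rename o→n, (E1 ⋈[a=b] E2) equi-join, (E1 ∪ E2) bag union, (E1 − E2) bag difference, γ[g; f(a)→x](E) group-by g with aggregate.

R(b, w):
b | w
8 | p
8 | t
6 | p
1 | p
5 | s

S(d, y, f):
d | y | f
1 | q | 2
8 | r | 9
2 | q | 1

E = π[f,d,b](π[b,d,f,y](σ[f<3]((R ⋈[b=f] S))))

σ filters on f, owned by the right side.
E' = π[f,d,b](π[b,d,f,y]((R ⋈[b=f] σ[f<3](S))))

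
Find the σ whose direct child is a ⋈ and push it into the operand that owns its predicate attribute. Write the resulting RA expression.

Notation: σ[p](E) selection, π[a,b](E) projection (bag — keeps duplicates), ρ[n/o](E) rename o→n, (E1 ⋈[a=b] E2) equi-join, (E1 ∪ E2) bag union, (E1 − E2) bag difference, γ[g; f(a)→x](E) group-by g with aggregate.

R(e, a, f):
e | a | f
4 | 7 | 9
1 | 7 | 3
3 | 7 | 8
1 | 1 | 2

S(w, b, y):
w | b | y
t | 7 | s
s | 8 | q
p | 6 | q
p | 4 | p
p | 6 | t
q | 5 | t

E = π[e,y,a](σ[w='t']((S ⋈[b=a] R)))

σ filters on w, owned by the left side.
E' = π[e,y,a]((σ[w='t'](S) ⋈[b=a] R))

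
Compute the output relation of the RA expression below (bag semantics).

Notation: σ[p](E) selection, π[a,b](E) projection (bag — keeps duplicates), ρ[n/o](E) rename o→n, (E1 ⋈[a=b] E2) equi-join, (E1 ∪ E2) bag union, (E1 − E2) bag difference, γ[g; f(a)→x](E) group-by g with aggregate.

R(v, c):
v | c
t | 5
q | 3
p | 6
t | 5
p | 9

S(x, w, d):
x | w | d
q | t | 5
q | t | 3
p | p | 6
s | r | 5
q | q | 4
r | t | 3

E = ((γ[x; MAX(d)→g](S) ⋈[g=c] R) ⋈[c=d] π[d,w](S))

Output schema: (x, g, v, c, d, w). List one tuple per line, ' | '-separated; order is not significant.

Subexpression sizes:
  S → 6
  γ[x; MAX(d)→g](S) → 4
  R → 5
  (γ[x; MAX(d)→g](S) ⋈[g=c] R) → 6
  S → 6
  π[d,w](S) → 6
  ((γ[x; MAX(d)→g](S) ⋈[g=c] R) ⋈[c=d] π[d,w](S)) → 11

== RESULT ==
x | g | v | c | d | w
p | 6 | p | 6 | 6 | p
q | 5 | t | 5 | 5 | r
q | 5 | t | 5 | 5 | r
q | 5 | t | 5 | 5 | t
q | 5 | t | 5 | 5 | t
r | 3 | q | 3 | 3 | t
r | 3 | q | 3 | 3 | t
s | 5 | t | 5 | 5 | r
s | 5 | t | 5 | 5 | r
s | 5 | t | 5 | 5 | t
s | 5 | t | 5 | 5 | t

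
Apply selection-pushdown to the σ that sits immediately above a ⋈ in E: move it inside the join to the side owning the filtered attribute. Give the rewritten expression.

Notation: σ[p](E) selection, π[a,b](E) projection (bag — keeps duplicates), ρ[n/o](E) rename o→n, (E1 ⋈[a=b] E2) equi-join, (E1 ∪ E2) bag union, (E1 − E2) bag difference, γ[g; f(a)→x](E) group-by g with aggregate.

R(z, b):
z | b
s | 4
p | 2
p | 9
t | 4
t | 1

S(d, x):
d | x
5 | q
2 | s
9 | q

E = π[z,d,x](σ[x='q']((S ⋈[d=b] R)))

σ filters on x, owned by the left side.
E' = π[z,d,x]((σ[x='q'](S) ⋈[d=b] R))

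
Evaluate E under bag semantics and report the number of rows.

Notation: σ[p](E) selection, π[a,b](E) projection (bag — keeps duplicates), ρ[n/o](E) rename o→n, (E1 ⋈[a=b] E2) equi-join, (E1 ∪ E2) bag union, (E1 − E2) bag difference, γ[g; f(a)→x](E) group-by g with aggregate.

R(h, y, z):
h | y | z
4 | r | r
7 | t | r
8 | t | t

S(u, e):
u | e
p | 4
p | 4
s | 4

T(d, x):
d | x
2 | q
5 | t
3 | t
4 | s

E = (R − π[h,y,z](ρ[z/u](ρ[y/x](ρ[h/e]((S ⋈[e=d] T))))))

Subexpression sizes:
  R → 3
  S → 3
  T → 4
  (S ⋈[e=d] T) → 3
  ρ[h/e]((S ⋈[e=d] T)) → 3
  ρ[y/x](ρ[h/e]((S ⋈[e=d] T))) → 3
  ρ[z/u](ρ[y/x](ρ[h/e]((S ⋈[e=d] T)))) → 3
  π[h,y,z](ρ[z/u](ρ[y/x](ρ[h/e]((S ⋈[e=d] T))))) → 3
  (R − π[h,y,z](ρ[z/u](ρ[y/x](ρ[h/e]((S ⋈[e=d] T)))))) → 3

|E| = 3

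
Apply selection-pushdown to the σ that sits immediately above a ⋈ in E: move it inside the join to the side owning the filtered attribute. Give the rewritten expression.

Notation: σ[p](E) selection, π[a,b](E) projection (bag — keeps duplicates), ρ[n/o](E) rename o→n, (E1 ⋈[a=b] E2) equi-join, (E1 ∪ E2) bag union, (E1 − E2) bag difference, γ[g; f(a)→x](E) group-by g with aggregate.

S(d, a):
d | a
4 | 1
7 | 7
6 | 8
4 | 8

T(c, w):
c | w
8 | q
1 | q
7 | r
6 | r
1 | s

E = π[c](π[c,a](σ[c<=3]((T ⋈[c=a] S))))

σ filters on c, owned by the left side.
E' = π[c](π[c,a]((σ[c<=3](T) ⋈[c=a] S)))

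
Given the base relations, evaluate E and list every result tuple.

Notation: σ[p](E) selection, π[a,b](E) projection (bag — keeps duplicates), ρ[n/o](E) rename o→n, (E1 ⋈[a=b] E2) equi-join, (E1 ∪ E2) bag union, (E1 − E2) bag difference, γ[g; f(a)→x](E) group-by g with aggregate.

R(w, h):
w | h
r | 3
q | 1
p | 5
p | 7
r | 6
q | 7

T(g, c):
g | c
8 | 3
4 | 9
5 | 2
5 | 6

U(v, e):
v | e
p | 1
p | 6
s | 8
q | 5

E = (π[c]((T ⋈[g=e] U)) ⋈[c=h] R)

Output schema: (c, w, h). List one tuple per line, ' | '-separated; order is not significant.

Subexpression sizes:
  T → 4
  U → 4
  (T ⋈[g=e] U) → 3
  π[c]((T ⋈[g=e] U)) → 3
  R → 6
  (π[c]((T ⋈[g=e] U)) ⋈[c=h] R) → 2

== RESULT ==
c | w | h
3 | r | 3
6 | r | 6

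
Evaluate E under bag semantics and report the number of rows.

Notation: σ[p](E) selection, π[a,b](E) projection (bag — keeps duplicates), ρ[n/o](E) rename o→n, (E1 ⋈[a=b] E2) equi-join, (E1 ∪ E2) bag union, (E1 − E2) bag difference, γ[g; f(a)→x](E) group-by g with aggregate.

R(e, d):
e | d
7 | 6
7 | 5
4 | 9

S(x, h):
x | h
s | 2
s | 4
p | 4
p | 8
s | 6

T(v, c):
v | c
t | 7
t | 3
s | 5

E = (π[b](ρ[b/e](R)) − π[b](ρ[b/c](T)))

Per-node cardinality:
  R → 3
  ρ[b/e](R) → 3
  π[b](ρ[b/e](R)) → 3
  T → 3
  ρ[b/c](T) → 3
  π[b](ρ[b/c](T)) → 3
  (π[b](ρ[b/e](R)) − π[b](ρ[b/c](T))) → 2

|E| = 2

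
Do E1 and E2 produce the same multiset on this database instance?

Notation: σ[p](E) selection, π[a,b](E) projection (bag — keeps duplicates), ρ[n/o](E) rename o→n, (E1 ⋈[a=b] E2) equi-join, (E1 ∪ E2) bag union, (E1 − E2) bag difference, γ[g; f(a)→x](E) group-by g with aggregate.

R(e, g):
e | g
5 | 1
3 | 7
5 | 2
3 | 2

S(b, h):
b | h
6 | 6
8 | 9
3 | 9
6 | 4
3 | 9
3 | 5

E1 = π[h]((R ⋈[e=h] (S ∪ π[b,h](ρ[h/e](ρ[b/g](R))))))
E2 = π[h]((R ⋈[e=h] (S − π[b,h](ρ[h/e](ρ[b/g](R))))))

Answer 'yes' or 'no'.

E1 stepwise |·|:
  R → 4
  S → 6
  R → 4
  ρ[b/g](R) → 4
  ρ[h/e](ρ[b/g](R)) → 4
  π[b,h](ρ[h/e](ρ[b/g](R))) → 4
  (S ∪ π[b,h](ρ[h/e](ρ[b/g](R)))) → 10
  (R ⋈[e=h] (S ∪ π[b,h](ρ[h/e](ρ[b/g](R))))) → 10
  π[h]((R ⋈[e=h] (S ∪ π[b,h](ρ[h/e](ρ[b/g](R)))))) → 10
E2 stepwise |·|:
  R → 4
  S → 6
  R → 4
  ρ[b/g](R) → 4
  ρ[h/e](ρ[b/g](R)) → 4
  π[b,h](ρ[h/e](ρ[b/g](R))) → 4
  (S − π[b,h](ρ[h/e](ρ[b/g](R)))) → 6
  (R ⋈[e=h] (S − π[b,h](ρ[h/e](ρ[b/g](R))))) → 2
  π[h]((R ⋈[e=h] (S − π[b,h](ρ[h/e](ρ[b/g](R)))))) → 2

E1 result:
h
3
3
3
3
5
5
5
5
5
5
E2 result:
h
5
5
Witness: (3,) appears 4× in E1 but 0× in E2.

no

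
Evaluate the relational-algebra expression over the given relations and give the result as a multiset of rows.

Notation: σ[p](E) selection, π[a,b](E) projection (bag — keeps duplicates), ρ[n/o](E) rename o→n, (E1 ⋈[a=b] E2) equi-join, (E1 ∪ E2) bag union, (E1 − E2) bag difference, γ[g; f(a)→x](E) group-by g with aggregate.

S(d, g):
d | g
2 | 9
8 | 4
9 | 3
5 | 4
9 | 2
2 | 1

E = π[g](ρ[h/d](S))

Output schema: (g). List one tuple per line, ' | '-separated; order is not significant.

Stepwise |·|:
  S → 6
  ρ[h/d](S) → 6
  π[g](ρ[h/d](S)) → 6

== RESULT ==
g
1
2
3
4
4
9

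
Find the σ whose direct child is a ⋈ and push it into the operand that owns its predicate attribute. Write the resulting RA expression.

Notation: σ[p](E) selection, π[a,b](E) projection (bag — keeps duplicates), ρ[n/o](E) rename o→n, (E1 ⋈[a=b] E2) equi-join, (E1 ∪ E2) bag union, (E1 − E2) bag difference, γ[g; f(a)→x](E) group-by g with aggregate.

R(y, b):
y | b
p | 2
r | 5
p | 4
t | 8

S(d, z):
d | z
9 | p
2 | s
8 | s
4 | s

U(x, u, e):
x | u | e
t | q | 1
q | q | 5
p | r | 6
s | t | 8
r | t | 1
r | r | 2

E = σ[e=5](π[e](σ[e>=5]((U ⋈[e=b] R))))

σ filters on e, owned by the left side.
E' = σ[e=5](π[e]((σ[e>=5](U) ⋈[e=b] R)))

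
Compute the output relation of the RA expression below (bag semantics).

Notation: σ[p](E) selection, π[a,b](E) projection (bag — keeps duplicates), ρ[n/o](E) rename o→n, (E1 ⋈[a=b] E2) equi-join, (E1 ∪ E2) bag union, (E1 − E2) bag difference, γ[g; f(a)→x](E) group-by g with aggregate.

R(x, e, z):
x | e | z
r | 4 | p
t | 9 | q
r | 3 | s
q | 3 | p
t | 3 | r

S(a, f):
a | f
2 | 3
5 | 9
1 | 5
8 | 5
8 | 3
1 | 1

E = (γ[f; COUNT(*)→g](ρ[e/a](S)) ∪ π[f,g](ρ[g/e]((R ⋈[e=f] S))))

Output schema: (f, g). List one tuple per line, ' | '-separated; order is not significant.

Stepwise |·|:
  S → 6
  ρ[e/a](S) → 6
  γ[f; COUNT(*)→g](ρ[e/a](S)) → 4
  R → 5
  S → 6
  (R ⋈[e=f] S) → 7
  ρ[g/e]((R ⋈[e=f] S)) → 7
  π[f,g](ρ[g/e]((R ⋈[e=f] S))) → 7
  (γ[f; COUNT(*)→g](ρ[e/a](S)) ∪ π[f,g](ρ[g/e]((R ⋈[e=f] S)))) → 11

== RESULT ==
f | g
1 | 1
3 | 2
3 | 3
3 | 3
3 | 3
3 | 3
3 | 3
3 | 3
5 | 2
9 | 1
9 | 9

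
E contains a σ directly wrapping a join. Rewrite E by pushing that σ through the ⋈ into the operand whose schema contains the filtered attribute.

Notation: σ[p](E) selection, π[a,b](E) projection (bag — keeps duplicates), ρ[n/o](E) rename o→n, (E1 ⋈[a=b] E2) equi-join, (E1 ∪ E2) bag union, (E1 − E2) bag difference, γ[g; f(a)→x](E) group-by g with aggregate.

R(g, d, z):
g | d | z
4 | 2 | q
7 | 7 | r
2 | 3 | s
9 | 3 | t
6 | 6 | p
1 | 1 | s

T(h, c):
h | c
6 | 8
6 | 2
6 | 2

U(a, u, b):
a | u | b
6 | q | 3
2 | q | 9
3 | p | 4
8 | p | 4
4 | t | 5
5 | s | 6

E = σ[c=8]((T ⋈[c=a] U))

σ filters on c, owned by the left side.
E' = (σ[c=8](T) ⋈[c=a] U)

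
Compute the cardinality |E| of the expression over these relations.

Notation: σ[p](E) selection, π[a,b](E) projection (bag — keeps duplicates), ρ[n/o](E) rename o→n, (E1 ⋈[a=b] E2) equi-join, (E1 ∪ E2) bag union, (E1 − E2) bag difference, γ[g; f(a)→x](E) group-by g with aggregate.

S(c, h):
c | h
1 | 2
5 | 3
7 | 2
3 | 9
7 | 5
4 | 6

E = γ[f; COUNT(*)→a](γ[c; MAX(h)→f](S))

Stepwise |·|:
  S → 6
  γ[c; MAX(h)→f](S) → 5
  γ[f; COUNT(*)→a](γ[c; MAX(h)→f](S)) → 5

|E| = 5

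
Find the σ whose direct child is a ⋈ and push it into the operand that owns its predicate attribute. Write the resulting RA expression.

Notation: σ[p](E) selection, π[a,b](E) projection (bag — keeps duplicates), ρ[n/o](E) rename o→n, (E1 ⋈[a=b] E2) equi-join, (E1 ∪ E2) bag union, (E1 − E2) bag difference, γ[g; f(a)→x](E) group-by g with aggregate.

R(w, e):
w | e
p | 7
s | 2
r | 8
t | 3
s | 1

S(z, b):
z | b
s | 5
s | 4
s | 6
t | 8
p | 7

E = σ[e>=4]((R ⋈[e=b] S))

σ filters on e, owned by the left side.
E' = (σ[e>=4](R) ⋈[e=b] S)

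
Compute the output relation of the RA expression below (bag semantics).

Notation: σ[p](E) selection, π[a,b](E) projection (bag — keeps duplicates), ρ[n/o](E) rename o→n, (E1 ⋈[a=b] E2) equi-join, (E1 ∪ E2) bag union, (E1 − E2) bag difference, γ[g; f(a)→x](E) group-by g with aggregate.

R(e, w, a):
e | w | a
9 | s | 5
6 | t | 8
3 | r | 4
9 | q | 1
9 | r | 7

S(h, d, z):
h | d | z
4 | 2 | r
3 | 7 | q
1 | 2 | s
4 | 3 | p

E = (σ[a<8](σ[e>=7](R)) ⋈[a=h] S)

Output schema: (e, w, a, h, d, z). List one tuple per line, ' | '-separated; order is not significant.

Subexpression sizes:
  R → 5
  σ[e>=7](R) → 3
  σ[a<8](σ[e>=7](R)) → 3
  S → 4
  (σ[a<8](σ[e>=7](R)) ⋈[a=h] S) → 1

== RESULT ==
e | w | a | h | d | z
9 | q | 1 | 1 | 2 | s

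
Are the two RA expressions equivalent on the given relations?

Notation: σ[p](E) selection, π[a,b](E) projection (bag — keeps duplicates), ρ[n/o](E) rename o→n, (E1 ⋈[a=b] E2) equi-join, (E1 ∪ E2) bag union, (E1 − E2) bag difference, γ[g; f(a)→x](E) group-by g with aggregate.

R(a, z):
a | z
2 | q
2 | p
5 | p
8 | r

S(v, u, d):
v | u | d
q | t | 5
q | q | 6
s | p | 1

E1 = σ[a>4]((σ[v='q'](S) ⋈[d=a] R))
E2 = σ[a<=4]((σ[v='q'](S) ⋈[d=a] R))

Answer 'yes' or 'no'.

E1 subexpression sizes:
  S → 3
  σ[v='q'](S) → 2
  R → 4
  (σ[v='q'](S) ⋈[d=a] R) → 1
  σ[a>4]((σ[v='q'](S) ⋈[d=a] R)) → 1
E2 subexpression sizes:
  S → 3
  σ[v='q'](S) → 2
  R → 4
  (σ[v='q'](S) ⋈[d=a] R) → 1
  σ[a<=4]((σ[v='q'](S) ⋈[d=a] R)) → 0

E1 result:
v | u | d | a | z
q | t | 5 | 5 | p
E2 result:
v | u | d | a | z
(0 rows)
Witness: ('q', 't', 5, 5, 'p') appears 1× in E1 but 0× in E2.

no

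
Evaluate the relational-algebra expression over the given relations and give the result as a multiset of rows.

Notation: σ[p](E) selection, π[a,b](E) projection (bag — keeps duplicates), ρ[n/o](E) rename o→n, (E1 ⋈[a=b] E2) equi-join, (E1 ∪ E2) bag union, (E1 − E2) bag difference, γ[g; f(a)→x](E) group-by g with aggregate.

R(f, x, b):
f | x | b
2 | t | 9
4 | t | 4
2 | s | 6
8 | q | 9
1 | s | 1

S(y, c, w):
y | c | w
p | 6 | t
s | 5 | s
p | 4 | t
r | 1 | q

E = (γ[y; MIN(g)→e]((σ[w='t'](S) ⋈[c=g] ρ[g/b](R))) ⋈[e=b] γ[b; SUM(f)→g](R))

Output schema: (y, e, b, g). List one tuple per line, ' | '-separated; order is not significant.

Stepwise |·|:
  S → 4
  σ[w='t'](S) → 2
  R → 5
  ρ[g/b](R) → 5
  (σ[w='t'](S) ⋈[c=g] ρ[g/b](R)) → 2
  γ[y; MIN(g)→e]((σ[w='t'](S) ⋈[c=g] ρ[g/b](R))) → 1
  R → 5
  γ[b; SUM(f)→g](R) → 4
  (γ[y; MIN(g)→e]((σ[w='t'](S) ⋈[c=g] ρ[g/b](R))) ⋈[e=b] γ[b; SUM(f)→g](R)) → 1

== RESULT ==
y | e | b | g
p | 4 | 4 | 4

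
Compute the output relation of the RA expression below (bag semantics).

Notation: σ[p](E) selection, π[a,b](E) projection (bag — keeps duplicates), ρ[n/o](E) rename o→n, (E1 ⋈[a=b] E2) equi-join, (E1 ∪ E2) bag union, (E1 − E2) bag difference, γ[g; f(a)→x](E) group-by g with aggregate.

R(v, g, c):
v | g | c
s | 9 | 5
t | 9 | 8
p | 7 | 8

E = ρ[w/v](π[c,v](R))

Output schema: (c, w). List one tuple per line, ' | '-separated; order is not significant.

Stepwise |·|:
  R → 3
  π[c,v](R) → 3
  ρ[w/v](π[c,v](R)) → 3

== RESULT ==
c | w
5 | s
8 | p
8 | t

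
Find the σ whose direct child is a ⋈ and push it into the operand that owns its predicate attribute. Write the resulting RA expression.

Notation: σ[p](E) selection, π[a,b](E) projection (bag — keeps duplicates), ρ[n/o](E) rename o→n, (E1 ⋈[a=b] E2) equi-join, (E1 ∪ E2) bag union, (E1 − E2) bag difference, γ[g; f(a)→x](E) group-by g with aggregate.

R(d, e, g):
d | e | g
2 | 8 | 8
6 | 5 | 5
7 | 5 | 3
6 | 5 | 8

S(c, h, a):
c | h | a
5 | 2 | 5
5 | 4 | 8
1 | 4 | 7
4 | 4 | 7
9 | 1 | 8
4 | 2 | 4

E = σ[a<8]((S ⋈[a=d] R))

σ filters on a, owned by the left side.
E' = (σ[a<8](S) ⋈[a=d] R)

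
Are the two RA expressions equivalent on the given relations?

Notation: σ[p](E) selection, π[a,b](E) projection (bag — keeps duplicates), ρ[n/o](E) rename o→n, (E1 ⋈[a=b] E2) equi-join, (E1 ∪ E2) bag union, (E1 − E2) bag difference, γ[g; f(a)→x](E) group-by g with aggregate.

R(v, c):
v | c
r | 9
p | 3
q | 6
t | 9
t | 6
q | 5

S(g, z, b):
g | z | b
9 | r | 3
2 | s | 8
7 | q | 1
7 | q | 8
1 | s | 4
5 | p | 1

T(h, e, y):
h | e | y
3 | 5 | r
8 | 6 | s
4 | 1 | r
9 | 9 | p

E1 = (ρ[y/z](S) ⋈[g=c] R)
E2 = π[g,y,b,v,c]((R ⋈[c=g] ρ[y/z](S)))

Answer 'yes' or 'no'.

E1 stepwise |·|:
  S → 6
  ρ[y/z](S) → 6
  R → 6
  (ρ[y/z](S) ⋈[g=c] R) → 3
E2 stepwise |·|:
  R → 6
  S → 6
  ρ[y/z](S) → 6
  (R ⋈[c=g] ρ[y/z](S)) → 3
  π[g,y,b,v,c]((R ⋈[c=g] ρ[y/z](S))) → 3

E1 and E2 produce the same multiset:
g | y | b | v | c
5 | p | 1 | q | 5
9 | r | 3 | r | 9
9 | r | 3 | t | 9

yes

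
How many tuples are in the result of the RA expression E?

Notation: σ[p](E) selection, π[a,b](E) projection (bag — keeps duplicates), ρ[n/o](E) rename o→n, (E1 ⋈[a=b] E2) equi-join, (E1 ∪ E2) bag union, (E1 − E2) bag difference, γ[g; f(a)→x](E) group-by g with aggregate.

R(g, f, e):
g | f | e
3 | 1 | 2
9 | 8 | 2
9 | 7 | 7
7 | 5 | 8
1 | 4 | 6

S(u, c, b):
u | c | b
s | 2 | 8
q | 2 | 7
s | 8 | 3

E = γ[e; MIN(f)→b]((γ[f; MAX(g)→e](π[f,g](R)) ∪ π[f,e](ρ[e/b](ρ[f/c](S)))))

Per-node cardinality:
  R → 5
  π[f,g](R) → 5
  γ[f; MAX(g)→e](π[f,g](R)) → 5
  S → 3
  ρ[f/c](S) → 3
  ρ[e/b](ρ[f/c](S)) → 3
  π[f,e](ρ[e/b](ρ[f/c](S))) → 3
  (γ[f; MAX(g)→e](π[f,g](R)) ∪ π[f,e](ρ[e/b](ρ[f/c](S)))) → 8
  γ[e; MIN(f)→b]((γ[f; MAX(g)→e](π[f,g](R)) ∪ π[f,e](ρ[e/b](ρ[f/c](S))))) → 5

|E| = 5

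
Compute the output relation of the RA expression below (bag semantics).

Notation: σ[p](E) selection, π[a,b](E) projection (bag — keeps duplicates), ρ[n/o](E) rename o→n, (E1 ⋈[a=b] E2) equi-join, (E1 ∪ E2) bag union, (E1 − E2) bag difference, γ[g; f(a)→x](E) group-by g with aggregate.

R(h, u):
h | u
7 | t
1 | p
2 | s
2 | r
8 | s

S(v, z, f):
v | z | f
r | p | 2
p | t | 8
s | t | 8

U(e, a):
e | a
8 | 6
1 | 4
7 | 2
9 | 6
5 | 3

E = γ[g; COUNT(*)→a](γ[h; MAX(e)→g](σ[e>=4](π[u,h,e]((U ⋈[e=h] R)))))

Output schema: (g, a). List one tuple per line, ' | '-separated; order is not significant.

Row counts bottom-up:
  U → 5
  R → 5
  (U ⋈[e=h] R) → 3
  π[u,h,e]((U ⋈[e=h] R)) → 3
  σ[e>=4](π[u,h,e]((U ⋈[e=h] R))) → 2
  γ[h; MAX(e)→g](σ[e>=4](π[u,h,e]((U ⋈[e=h] R)))) → 2
  γ[g; COUNT(*)→a](γ[h; MAX(e)→g](σ[e>=4](π[u,h,e]((U ⋈[e=h] R))))) → 2

== RESULT ==
g | a
7 | 1
8 | 1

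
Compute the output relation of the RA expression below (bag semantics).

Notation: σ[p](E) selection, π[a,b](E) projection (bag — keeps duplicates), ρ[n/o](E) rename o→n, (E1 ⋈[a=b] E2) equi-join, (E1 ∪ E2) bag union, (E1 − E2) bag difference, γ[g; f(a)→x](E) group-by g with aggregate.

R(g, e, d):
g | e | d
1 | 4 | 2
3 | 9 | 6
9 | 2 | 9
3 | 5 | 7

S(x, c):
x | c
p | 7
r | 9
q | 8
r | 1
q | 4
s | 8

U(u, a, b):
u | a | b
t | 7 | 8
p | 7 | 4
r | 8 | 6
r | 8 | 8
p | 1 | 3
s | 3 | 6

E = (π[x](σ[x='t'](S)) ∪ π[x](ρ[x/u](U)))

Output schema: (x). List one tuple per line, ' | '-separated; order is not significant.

Stepwise |·|:
  S → 6
  σ[x='t'](S) → 0
  π[x](σ[x='t'](S)) → 0
  U → 6
  ρ[x/u](U) → 6
  π[x](ρ[x/u](U)) → 6
  (π[x](σ[x='t'](S)) ∪ π[x](ρ[x/u](U))) → 6

== RESULT ==
x
p
p
r
r
s
t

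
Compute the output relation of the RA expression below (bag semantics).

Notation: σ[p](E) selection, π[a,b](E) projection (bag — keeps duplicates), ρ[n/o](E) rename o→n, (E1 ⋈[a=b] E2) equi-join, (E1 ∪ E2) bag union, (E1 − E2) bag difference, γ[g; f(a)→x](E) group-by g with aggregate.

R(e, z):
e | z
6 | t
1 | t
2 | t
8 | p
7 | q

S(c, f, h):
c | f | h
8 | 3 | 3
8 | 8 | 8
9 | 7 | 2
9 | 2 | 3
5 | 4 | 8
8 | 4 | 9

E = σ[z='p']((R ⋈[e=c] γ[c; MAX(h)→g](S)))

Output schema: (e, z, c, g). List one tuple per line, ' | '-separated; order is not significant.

Per-node cardinality:
  R → 5
  S → 6
  γ[c; MAX(h)→g](S) → 3
  (R ⋈[e=c] γ[c; MAX(h)→g](S)) → 1
  σ[z='p']((R ⋈[e=c] γ[c; MAX(h)→g](S))) → 1

== RESULT ==
e | z | c | g
8 | p | 8 | 9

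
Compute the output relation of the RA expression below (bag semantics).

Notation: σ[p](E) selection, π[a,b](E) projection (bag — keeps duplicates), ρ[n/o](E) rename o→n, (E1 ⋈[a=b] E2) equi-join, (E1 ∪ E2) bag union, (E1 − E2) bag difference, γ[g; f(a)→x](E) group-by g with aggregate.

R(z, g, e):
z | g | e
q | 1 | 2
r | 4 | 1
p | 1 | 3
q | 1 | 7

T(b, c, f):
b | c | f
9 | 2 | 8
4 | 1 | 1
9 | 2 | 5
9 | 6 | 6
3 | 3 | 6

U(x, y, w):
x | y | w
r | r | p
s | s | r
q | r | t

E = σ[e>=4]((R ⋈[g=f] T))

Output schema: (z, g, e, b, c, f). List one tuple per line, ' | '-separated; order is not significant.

Subexpression sizes:
  R → 4
  T → 5
  (R ⋈[g=f] T) → 3
  σ[e>=4]((R ⋈[g=f] T)) → 1

== RESULT ==
z | g | e | b | c | f
q | 1 | 7 | 4 | 1 | 1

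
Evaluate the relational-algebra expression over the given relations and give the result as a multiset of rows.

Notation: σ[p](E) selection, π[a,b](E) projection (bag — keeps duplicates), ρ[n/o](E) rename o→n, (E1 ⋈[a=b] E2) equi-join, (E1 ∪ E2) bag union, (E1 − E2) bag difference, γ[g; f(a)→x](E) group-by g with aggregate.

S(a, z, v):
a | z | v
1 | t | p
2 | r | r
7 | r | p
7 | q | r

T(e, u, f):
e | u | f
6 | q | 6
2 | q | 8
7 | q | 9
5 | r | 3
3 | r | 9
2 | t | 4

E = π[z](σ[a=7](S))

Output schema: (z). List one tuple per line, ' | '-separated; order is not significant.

Subexpression sizes:
  S → 4
  σ[a=7](S) → 2
  π[z](σ[a=7](S)) → 2

== RESULT ==
z
q
r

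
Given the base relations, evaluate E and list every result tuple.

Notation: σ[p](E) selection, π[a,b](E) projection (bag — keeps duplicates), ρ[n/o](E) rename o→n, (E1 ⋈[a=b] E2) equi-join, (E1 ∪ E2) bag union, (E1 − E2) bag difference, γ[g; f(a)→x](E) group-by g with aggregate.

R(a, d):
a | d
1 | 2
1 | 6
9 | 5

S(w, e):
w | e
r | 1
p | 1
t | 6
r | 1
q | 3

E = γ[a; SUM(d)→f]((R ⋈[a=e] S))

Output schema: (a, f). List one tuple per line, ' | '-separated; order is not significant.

Stepwise |·|:
  R → 3
  S → 5
  (R ⋈[a=e] S) → 6
  γ[a; SUM(d)→f]((R ⋈[a=e] S)) → 1

== RESULT ==
a | f
1 | 24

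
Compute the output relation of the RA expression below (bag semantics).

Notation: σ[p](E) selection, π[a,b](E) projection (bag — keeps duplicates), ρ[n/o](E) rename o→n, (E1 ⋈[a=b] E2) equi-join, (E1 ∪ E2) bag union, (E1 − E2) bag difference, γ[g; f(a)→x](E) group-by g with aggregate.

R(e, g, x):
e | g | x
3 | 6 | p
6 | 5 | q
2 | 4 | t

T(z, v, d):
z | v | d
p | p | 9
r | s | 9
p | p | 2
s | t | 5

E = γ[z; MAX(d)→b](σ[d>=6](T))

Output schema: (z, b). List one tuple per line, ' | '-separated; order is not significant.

Row counts bottom-up:
  T → 4
  σ[d>=6](T) → 2
  γ[z; MAX(d)→b](σ[d>=6](T)) → 2

== RESULT ==
z | b
p | 9
r | 9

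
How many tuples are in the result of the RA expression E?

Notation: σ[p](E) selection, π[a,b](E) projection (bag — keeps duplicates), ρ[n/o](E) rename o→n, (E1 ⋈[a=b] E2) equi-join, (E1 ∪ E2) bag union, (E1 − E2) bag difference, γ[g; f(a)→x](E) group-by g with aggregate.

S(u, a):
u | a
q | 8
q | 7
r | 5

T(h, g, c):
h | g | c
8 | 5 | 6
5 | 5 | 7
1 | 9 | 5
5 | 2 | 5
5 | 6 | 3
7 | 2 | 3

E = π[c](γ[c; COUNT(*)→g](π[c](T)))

Stepwise |·|:
  T → 6
  π[c](T) → 6
  γ[c; COUNT(*)→g](π[c](T)) → 4
  π[c](γ[c; COUNT(*)→g](π[c](T))) → 4

|E| = 4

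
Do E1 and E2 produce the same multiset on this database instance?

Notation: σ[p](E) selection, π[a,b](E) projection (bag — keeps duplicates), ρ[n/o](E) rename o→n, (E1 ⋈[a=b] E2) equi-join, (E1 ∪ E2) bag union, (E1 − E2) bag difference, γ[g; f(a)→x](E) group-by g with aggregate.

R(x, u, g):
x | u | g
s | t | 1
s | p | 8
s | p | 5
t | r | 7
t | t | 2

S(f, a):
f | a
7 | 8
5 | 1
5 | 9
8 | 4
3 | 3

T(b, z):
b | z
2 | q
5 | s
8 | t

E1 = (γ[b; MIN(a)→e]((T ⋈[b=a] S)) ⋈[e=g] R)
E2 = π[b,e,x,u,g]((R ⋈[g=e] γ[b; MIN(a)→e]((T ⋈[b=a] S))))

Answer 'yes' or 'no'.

E1 per-node cardinality:
  T → 3
  S → 5
  (T ⋈[b=a] S) → 1
  γ[b; MIN(a)→e]((T ⋈[b=a] S)) → 1
  R → 5
  (γ[b; MIN(a)→e]((T ⋈[b=a] S)) ⋈[e=g] R) → 1
E2 per-node cardinality:
  R → 5
  T → 3
  S → 5
  (T ⋈[b=a] S) → 1
  γ[b; MIN(a)→e]((T ⋈[b=a] S)) → 1
  (R ⋈[g=e] γ[b; MIN(a)→e]((T ⋈[b=a] S))) → 1
  π[b,e,x,u,g]((R ⋈[g=e] γ[b; MIN(a)→e]((T ⋈[b=a] S)))) → 1

E1 and E2 produce the same multiset:
b | e | x | u | g
8 | 8 | s | p | 8

yes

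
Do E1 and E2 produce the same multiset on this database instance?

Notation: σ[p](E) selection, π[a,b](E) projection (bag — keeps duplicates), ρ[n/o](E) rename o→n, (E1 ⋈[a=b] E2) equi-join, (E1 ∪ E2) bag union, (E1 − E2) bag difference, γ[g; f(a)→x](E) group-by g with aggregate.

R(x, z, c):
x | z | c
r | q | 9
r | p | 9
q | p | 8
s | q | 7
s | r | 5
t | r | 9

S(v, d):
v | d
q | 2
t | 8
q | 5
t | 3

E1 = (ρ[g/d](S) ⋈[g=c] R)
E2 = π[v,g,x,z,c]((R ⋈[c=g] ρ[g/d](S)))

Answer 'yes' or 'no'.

E1 stepwise |·|:
  S → 4
  ρ[g/d](S) → 4
  R → 6
  (ρ[g/d](S) ⋈[g=c] R) → 2
E2 stepwise |·|:
  R → 6
  S → 4
  ρ[g/d](S) → 4
  (R ⋈[c=g] ρ[g/d](S)) → 2
  π[v,g,x,z,c]((R ⋈[c=g] ρ[g/d](S))) → 2

E1 and E2 produce the same multiset:
v | g | x | z | c
q | 5 | s | r | 5
t | 8 | q | p | 8

yes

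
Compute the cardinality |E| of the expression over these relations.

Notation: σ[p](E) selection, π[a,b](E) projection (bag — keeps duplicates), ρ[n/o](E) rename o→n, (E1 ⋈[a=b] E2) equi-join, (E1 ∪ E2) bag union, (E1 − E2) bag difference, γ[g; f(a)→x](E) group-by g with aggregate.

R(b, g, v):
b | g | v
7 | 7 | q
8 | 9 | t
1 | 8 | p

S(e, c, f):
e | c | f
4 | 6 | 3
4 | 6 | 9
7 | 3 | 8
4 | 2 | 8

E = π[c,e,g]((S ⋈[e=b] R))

Row counts bottom-up:
  S → 4
  R → 3
  (S ⋈[e=b] R) → 1
  π[c,e,g]((S ⋈[e=b] R)) → 1

|E| = 1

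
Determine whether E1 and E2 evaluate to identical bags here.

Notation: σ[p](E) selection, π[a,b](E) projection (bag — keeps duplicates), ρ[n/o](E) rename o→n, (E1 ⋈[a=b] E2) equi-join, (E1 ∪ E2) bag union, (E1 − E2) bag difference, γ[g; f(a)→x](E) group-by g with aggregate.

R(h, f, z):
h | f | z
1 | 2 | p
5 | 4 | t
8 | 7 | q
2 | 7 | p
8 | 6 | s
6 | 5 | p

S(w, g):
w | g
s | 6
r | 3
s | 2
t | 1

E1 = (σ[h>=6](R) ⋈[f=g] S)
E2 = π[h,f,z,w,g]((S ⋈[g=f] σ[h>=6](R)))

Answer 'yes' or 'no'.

E1 per-node cardinality:
  R → 6
  σ[h>=6](R) → 3
  S → 4
  (σ[h>=6](R) ⋈[f=g] S) → 1
E2 per-node cardinality:
  S → 4
  R → 6
  σ[h>=6](R) → 3
  (S ⋈[g=f] σ[h>=6](R)) → 1
  π[h,f,z,w,g]((S ⋈[g=f] σ[h>=6](R))) → 1

E1 and E2 produce the same multiset:
h | f | z | w | g
8 | 6 | s | s | 6

yes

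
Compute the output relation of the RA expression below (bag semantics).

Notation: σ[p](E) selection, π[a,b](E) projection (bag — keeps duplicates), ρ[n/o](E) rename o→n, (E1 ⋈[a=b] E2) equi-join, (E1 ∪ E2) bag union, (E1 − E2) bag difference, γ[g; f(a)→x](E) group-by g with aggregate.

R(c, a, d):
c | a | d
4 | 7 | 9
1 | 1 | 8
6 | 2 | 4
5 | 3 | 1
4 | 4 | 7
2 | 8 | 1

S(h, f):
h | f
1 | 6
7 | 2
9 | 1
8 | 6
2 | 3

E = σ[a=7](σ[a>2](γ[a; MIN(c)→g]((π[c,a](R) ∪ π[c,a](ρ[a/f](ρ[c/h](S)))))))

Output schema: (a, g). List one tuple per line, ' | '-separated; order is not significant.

Stepwise |·|:
  R → 6
  π[c,a](R) → 6
  S → 5
  ρ[c/h](S) → 5
  ρ[a/f](ρ[c/h](S)) → 5
  π[c,a](ρ[a/f](ρ[c/h](S))) → 5
  (π[c,a](R) ∪ π[c,a](ρ[a/f](ρ[c/h](S)))) → 11
  γ[a; MIN(c)→g]((π[c,a](R) ∪ π[c,a](ρ[a/f](ρ[c/h](S))))) → 7
  σ[a>2](γ[a; MIN(c)→g]((π[c,a](R) ∪ π[c,a](ρ[a/f](ρ[c/h](S)))))) → 5
  σ[a=7](σ[a>2](γ[a; MIN(c)→g]((π[c,a](R) ∪ π[c,a](ρ[a/f](ρ[c/h](S))))))) → 1

== RESULT ==
a | g
7 | 4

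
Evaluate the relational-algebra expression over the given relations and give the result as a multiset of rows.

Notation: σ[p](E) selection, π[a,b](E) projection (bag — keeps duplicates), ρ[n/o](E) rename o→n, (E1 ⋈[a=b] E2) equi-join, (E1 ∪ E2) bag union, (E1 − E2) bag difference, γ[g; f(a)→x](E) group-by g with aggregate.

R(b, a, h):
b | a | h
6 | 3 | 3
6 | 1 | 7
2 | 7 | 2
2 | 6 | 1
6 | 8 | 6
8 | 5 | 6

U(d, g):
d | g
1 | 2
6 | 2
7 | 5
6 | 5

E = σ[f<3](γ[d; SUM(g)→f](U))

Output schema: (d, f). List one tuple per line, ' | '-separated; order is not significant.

Per-node cardinality:
  U → 4
  γ[d; SUM(g)→f](U) → 3
  σ[f<3](γ[d; SUM(g)→f](U)) → 1

== RESULT ==
d | f
1 | 2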